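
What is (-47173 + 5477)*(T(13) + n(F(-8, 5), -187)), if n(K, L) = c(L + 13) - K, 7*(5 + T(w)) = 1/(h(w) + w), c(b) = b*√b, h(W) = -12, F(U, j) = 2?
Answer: 2001408/7 + 7255104*I*√174 ≈ 2.8592e+5 + 9.5701e+7*I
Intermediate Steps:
c(b) = b^(3/2)
T(w) = -5 + 1/(7*(-12 + w))
n(K, L) = (13 + L)^(3/2) - K (n(K, L) = (L + 13)^(3/2) - K = (13 + L)^(3/2) - K)
(-47173 + 5477)*(T(13) + n(F(-8, 5), -187)) = (-47173 + 5477)*((421 - 35*13)/(7*(-12 + 13)) + ((13 - 187)^(3/2) - 1*2)) = -41696*((⅐)*(421 - 455)/1 + ((-174)^(3/2) - 2)) = -41696*((⅐)*1*(-34) + (-174*I*√174 - 2)) = -41696*(-34/7 + (-2 - 174*I*√174)) = -41696*(-48/7 - 174*I*√174) = 2001408/7 + 7255104*I*√174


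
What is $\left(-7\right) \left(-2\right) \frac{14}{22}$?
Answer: $\frac{98}{11} \approx 8.9091$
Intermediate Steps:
$\left(-7\right) \left(-2\right) \frac{14}{22} = 14 \cdot 14 \cdot \frac{1}{22} = 14 \cdot \frac{7}{11} = \frac{98}{11}$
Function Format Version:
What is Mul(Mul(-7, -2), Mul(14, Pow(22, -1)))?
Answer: Rational(98, 11) ≈ 8.9091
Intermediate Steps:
Mul(Mul(-7, -2), Mul(14, Pow(22, -1))) = Mul(14, Mul(14, Rational(1, 22))) = Mul(14, Rational(7, 11)) = Rational(98, 11)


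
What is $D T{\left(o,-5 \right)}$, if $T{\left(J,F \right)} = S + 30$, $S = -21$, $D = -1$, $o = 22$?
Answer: $-9$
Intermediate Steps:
$T{\left(J,F \right)} = 9$ ($T{\left(J,F \right)} = -21 + 30 = 9$)
$D T{\left(o,-5 \right)} = \left(-1\right) 9 = -9$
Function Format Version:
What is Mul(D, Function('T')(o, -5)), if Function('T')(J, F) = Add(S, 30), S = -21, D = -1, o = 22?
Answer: -9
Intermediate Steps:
Function('T')(J, F) = 9 (Function('T')(J, F) = Add(-21, 30) = 9)
Mul(D, Function('T')(o, -5)) = Mul(-1, 9) = -9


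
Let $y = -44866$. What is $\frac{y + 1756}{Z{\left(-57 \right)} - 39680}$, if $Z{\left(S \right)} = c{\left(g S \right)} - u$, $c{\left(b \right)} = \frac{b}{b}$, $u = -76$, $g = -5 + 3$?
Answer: $\frac{14370}{13201} \approx 1.0886$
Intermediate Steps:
$g = -2$
$c{\left(b \right)} = 1$
$Z{\left(S \right)} = 77$ ($Z{\left(S \right)} = 1 - -76 = 1 + 76 = 77$)
$\frac{y + 1756}{Z{\left(-57 \right)} - 39680} = \frac{-44866 + 1756}{77 - 39680} = - \frac{43110}{-39603} = \left(-43110\right) \left(- \frac{1}{39603}\right) = \frac{14370}{13201}$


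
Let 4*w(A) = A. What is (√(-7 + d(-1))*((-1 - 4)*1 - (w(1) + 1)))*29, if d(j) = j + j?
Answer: -2175*I/4 ≈ -543.75*I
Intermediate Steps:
w(A) = A/4
d(j) = 2*j
(√(-7 + d(-1))*((-1 - 4)*1 - (w(1) + 1)))*29 = (√(-7 + 2*(-1))*((-1 - 4)*1 - ((¼)*1 + 1)))*29 = (√(-7 - 2)*(-5*1 - (¼ + 1)))*29 = (√(-9)*(-5 - 1*5/4))*29 = ((3*I)*(-5 - 5/4))*29 = ((3*I)*(-25/4))*29 = -75*I/4*29 = -2175*I/4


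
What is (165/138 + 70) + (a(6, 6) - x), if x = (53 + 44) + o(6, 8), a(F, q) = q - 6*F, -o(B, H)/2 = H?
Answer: -1831/46 ≈ -39.804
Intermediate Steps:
o(B, H) = -2*H
x = 81 (x = (53 + 44) - 2*8 = 97 - 16 = 81)
(165/138 + 70) + (a(6, 6) - x) = (165/138 + 70) + ((6 - 6*6) - 1*81) = (165*(1/138) + 70) + ((6 - 36) - 81) = (55/46 + 70) + (-30 - 81) = 3275/46 - 111 = -1831/46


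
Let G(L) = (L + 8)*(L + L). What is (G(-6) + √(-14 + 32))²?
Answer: 594 - 144*√2 ≈ 390.35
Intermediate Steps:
G(L) = 2*L*(8 + L) (G(L) = (8 + L)*(2*L) = 2*L*(8 + L))
(G(-6) + √(-14 + 32))² = (2*(-6)*(8 - 6) + √(-14 + 32))² = (2*(-6)*2 + √18)² = (-24 + 3*√2)²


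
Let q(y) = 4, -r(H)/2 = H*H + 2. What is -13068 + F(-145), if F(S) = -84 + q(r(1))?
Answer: -13148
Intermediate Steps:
r(H) = -4 - 2*H**2 (r(H) = -2*(H*H + 2) = -2*(H**2 + 2) = -2*(2 + H**2) = -4 - 2*H**2)
F(S) = -80 (F(S) = -84 + 4 = -80)
-13068 + F(-145) = -13068 - 80 = -13148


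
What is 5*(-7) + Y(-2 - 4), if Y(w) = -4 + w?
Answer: -45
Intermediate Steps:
5*(-7) + Y(-2 - 4) = 5*(-7) + (-4 + (-2 - 4)) = -35 + (-4 - 6) = -35 - 10 = -45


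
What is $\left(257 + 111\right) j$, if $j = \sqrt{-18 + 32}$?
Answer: $368 \sqrt{14} \approx 1376.9$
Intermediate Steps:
$j = \sqrt{14} \approx 3.7417$
$\left(257 + 111\right) j = \left(257 + 111\right) \sqrt{14} = 368 \sqrt{14}$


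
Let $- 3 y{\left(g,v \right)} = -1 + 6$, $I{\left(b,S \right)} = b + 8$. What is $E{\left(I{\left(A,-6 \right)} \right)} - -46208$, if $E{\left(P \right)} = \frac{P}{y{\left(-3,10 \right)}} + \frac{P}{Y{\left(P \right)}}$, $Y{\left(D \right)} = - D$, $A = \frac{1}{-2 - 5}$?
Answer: $\frac{323416}{7} \approx 46202.0$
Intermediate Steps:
$A = - \frac{1}{7}$ ($A = \frac{1}{-7} = - \frac{1}{7} \approx -0.14286$)
$I{\left(b,S \right)} = 8 + b$
$y{\left(g,v \right)} = - \frac{5}{3}$ ($y{\left(g,v \right)} = - \frac{-1 + 6}{3} = \left(- \frac{1}{3}\right) 5 = - \frac{5}{3}$)
$E{\left(P \right)} = -1 - \frac{3 P}{5}$ ($E{\left(P \right)} = \frac{P}{- \frac{5}{3}} + \frac{P}{\left(-1\right) P} = P \left(- \frac{3}{5}\right) + P \left(- \frac{1}{P}\right) = - \frac{3 P}{5} - 1 = -1 - \frac{3 P}{5}$)
$E{\left(I{\left(A,-6 \right)} \right)} - -46208 = \left(-1 - \frac{3 \left(8 - \frac{1}{7}\right)}{5}\right) - -46208 = \left(-1 - \frac{33}{7}\right) + 46208 = - \frac{40}{7} + 46208 = \frac{323416}{7}$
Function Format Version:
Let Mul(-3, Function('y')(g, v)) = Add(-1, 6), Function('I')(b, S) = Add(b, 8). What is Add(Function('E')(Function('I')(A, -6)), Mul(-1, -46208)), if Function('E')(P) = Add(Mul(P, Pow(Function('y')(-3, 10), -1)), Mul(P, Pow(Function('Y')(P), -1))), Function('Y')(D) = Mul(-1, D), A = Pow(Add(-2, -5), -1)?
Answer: Rational(323416, 7) ≈ 46202.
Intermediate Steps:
A = Rational(-1, 7) (A = Pow(-7, -1) = Rational(-1, 7) ≈ -0.14286)
Function('I')(b, S) = Add(8, b)
Function('y')(g, v) = Rational(-5, 3) (Function('y')(g, v) = Mul(Rational(-1, 3), Add(-1, 6)) = Mul(Rational(-1, 3), 5) = Rational(-5, 3))
Function('E')(P) = Add(-1, Mul(Rational(-3, 5), P)) (Function('E')(P) = Add(Mul(P, Pow(Rational(-5, 3), -1)), Mul(P, Pow(Mul(-1, P), -1))) = Add(Mul(P, Rational(-3, 5)), Mul(P, Mul(-1, Pow(P, -1)))) = Add(Mul(Rational(-3, 5), P), -1) = Add(-1, Mul(Rational(-3, 5), P)))
Add(Function('E')(Function('I')(A, -6)), Mul(-1, -46208)) = Add(Add(-1, Mul(Rational(-3, 5), Add(8, Rational(-1, 7)))), Mul(-1, -46208)) = Add(Add(-1, Mul(Rational(-3, 5), Rational(55, 7))), 46208) = Add(Add(-1, Rational(-33, 7)), 46208) = Add(Rational(-40, 7), 46208) = Rational(323416, 7)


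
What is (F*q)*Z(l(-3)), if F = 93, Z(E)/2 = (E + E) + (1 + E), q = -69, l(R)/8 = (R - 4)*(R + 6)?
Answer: 6455502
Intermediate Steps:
l(R) = 8*(-4 + R)*(6 + R) (l(R) = 8*((R - 4)*(R + 6)) = 8*((-4 + R)*(6 + R)) = 8*(-4 + R)*(6 + R))
Z(E) = 2 + 6*E (Z(E) = 2*((E + E) + (1 + E)) = 2*(2*E + (1 + E)) = 2*(1 + 3*E) = 2 + 6*E)
(F*q)*Z(l(-3)) = (93*(-69))*(2 + 6*(-192 + 8*(-3)² + 16*(-3))) = -6417*(2 + 6*(-192 + 8*9 - 48)) = -6417*(2 + 6*(-192 + 72 - 48)) = -6417*(2 + 6*(-168)) = -6417*(2 - 1008) = -6417*(-1006) = 6455502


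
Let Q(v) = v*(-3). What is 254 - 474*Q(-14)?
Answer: -19654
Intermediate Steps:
Q(v) = -3*v
254 - 474*Q(-14) = 254 - (-1422)*(-14) = 254 - 474*42 = 254 - 19908 = -19654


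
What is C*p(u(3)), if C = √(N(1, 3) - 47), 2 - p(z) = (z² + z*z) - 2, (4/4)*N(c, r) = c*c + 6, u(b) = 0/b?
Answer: 8*I*√10 ≈ 25.298*I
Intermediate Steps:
u(b) = 0
N(c, r) = 6 + c² (N(c, r) = c*c + 6 = c² + 6 = 6 + c²)
p(z) = 4 - 2*z² (p(z) = 2 - ((z² + z*z) - 2) = 2 - ((z² + z²) - 2) = 2 - (2*z² - 2) = 2 - (-2 + 2*z²) = 2 + (2 - 2*z²) = 4 - 2*z²)
C = 2*I*√10 (C = √((6 + 1²) - 47) = √((6 + 1) - 47) = √(7 - 47) = √(-40) = 2*I*√10 ≈ 6.3246*I)
C*p(u(3)) = (2*I*√10)*(4 - 2*0²) = (2*I*√10)*(4 - 2*0) = (2*I*√10)*(4 + 0) = (2*I*√10)*4 = 8*I*√10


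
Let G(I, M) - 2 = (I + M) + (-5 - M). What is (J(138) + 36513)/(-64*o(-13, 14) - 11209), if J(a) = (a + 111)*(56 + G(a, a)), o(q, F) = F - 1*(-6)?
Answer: -28024/4163 ≈ -6.7317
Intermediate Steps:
o(q, F) = 6 + F (o(q, F) = F + 6 = 6 + F)
G(I, M) = -3 + I (G(I, M) = 2 + ((I + M) + (-5 - M)) = 2 + (-5 + I) = -3 + I)
J(a) = (53 + a)*(111 + a) (J(a) = (a + 111)*(56 + (-3 + a)) = (111 + a)*(53 + a) = (53 + a)*(111 + a))
(J(138) + 36513)/(-64*o(-13, 14) - 11209) = ((5883 + 138² + 164*138) + 36513)/(-64*(6 + 14) - 11209) = ((5883 + 19044 + 22632) + 36513)/(-64*20 - 11209) = (47559 + 36513)/(-1280 - 11209) = 84072/(-12489) = 84072*(-1/12489) = -28024/4163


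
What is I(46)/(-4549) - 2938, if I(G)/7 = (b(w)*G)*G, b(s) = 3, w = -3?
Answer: -13409398/4549 ≈ -2947.8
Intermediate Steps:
I(G) = 21*G² (I(G) = 7*((3*G)*G) = 7*(3*G²) = 21*G²)
I(46)/(-4549) - 2938 = (21*46²)/(-4549) - 2938 = (21*2116)*(-1/4549) - 2938 = 44436*(-1/4549) - 2938 = -44436/4549 - 2938 = -13409398/4549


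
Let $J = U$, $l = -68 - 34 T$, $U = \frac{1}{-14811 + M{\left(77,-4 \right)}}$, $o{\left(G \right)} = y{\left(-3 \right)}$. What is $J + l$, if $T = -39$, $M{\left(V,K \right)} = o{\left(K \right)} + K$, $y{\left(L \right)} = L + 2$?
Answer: $\frac{18638527}{14816} \approx 1258.0$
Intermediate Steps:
$y{\left(L \right)} = 2 + L$
$o{\left(G \right)} = -1$ ($o{\left(G \right)} = 2 - 3 = -1$)
$M{\left(V,K \right)} = -1 + K$
$U = - \frac{1}{14816}$ ($U = \frac{1}{-14811 - 5} = \frac{1}{-14816} = - \frac{1}{14816} \approx -6.7495 \cdot 10^{-5}$)
$l = 1258$ ($l = -68 - -1326 = -68 + 1326 = 1258$)
$J = - \frac{1}{14816} \approx -6.7495 \cdot 10^{-5}$
$J + l = - \frac{1}{14816} + 1258 = \frac{18638527}{14816}$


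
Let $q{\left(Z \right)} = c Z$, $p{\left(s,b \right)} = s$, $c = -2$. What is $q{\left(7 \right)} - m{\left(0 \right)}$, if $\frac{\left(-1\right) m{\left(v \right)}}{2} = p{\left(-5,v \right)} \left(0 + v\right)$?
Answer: $-14$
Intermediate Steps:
$q{\left(Z \right)} = - 2 Z$
$m{\left(v \right)} = 10 v$ ($m{\left(v \right)} = - 2 \left(- 5 \left(0 + v\right)\right) = - 2 \left(- 5 v\right) = 10 v$)
$q{\left(7 \right)} - m{\left(0 \right)} = \left(-2\right) 7 - 10 \cdot 0 = -14 - 0 = -14 + 0 = -14$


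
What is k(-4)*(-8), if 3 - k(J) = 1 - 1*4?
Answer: -48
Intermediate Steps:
k(J) = 6 (k(J) = 3 - (1 - 1*4) = 3 - (1 - 4) = 3 - 1*(-3) = 3 + 3 = 6)
k(-4)*(-8) = 6*(-8) = -48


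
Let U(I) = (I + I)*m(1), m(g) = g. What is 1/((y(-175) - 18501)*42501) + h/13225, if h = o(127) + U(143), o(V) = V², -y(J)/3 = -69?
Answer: 2552576141557/2056522662630 ≈ 1.2412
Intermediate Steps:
U(I) = 2*I (U(I) = (I + I)*1 = (2*I)*1 = 2*I)
y(J) = 207 (y(J) = -3*(-69) = 207)
h = 16415 (h = 127² + 2*143 = 16129 + 286 = 16415)
1/((y(-175) - 18501)*42501) + h/13225 = 1/((207 - 18501)*42501) + 16415/13225 = (1/42501)/(-18294) + 16415*(1/13225) = -1/18294*1/42501 + 3283/2645 = -1/777513294 + 3283/2645 = 2552576141557/2056522662630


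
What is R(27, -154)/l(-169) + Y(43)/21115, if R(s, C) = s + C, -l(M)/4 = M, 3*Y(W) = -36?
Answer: -2689717/14273740 ≈ -0.18844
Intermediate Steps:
Y(W) = -12 (Y(W) = (⅓)*(-36) = -12)
l(M) = -4*M
R(s, C) = C + s
R(27, -154)/l(-169) + Y(43)/21115 = (-154 + 27)/((-4*(-169))) - 12/21115 = -127/676 - 12*1/21115 = -127*1/676 - 12/21115 = -127/676 - 12/21115 = -2689717/14273740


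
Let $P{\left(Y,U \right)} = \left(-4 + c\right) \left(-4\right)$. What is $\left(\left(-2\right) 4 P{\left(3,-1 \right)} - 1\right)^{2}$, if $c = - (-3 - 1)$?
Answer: $1$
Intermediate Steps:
$c = 4$ ($c = \left(-1\right) \left(-4\right) = 4$)
$P{\left(Y,U \right)} = 0$ ($P{\left(Y,U \right)} = \left(-4 + 4\right) \left(-4\right) = 0 \left(-4\right) = 0$)
$\left(\left(-2\right) 4 P{\left(3,-1 \right)} - 1\right)^{2} = \left(\left(-2\right) 4 \cdot 0 - 1\right)^{2} = \left(\left(-8\right) 0 - 1\right)^{2} = \left(0 - 1\right)^{2} = \left(-1\right)^{2} = 1$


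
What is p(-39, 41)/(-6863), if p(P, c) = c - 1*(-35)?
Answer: -76/6863 ≈ -0.011074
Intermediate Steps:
p(P, c) = 35 + c (p(P, c) = c + 35 = 35 + c)
p(-39, 41)/(-6863) = (35 + 41)/(-6863) = 76*(-1/6863) = -76/6863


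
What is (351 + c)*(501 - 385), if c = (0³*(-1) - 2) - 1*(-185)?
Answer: 61944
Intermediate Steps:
c = 183 (c = (0*(-1) - 2) + 185 = (0 - 2) + 185 = -2 + 185 = 183)
(351 + c)*(501 - 385) = (351 + 183)*(501 - 385) = 534*116 = 61944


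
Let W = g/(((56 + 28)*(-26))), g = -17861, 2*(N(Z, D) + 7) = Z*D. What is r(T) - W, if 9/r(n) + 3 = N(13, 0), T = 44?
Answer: -99133/10920 ≈ -9.0781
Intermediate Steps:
N(Z, D) = -7 + D*Z/2 (N(Z, D) = -7 + (Z*D)/2 = -7 + (D*Z)/2 = -7 + D*Z/2)
W = 17861/2184 (W = -17861*(-1/(26*(56 + 28))) = -17861/(84*(-26)) = -17861/(-2184) = -17861*(-1/2184) = 17861/2184 ≈ 8.1781)
r(n) = -9/10 (r(n) = 9/(-3 + (-7 + (½)*0*13)) = 9/(-3 + (-7 + 0)) = 9/(-3 - 7) = 9/(-10) = 9*(-⅒) = -9/10)
r(T) - W = -9/10 - 1*17861/2184 = -9/10 - 17861/2184 = -99133/10920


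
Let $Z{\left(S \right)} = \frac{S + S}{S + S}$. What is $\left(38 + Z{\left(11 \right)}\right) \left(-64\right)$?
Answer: $-2496$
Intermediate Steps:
$Z{\left(S \right)} = 1$ ($Z{\left(S \right)} = \frac{2 S}{2 S} = 2 S \frac{1}{2 S} = 1$)
$\left(38 + Z{\left(11 \right)}\right) \left(-64\right) = \left(38 + 1\right) \left(-64\right) = 39 \left(-64\right) = -2496$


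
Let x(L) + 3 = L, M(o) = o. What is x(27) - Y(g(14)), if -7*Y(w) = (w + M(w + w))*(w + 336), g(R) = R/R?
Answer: 1179/7 ≈ 168.43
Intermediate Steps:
g(R) = 1
Y(w) = -3*w*(336 + w)/7 (Y(w) = -(w + (w + w))*(w + 336)/7 = -(w + 2*w)*(336 + w)/7 = -3*w*(336 + w)/7)
x(L) = -3 + L
x(27) - Y(g(14)) = (-3 + 27) - 3*(-336 - 1*1)/7 = 24 - 3*(-336 - 1)/7 = 24 - 3*(-337)/7 = 24 - 1*(-1011/7) = 24 + 1011/7 = 1179/7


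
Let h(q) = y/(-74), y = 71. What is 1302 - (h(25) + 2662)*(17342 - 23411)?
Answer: 1195185621/74 ≈ 1.6151e+7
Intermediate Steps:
h(q) = -71/74 (h(q) = 71/(-74) = 71*(-1/74) = -71/74)
1302 - (h(25) + 2662)*(17342 - 23411) = 1302 - (-71/74 + 2662)*(17342 - 23411) = 1302 - 196917*(-6069)/74 = 1302 - 1*(-1195089273/74) = 1302 + 1195089273/74 = 1195185621/74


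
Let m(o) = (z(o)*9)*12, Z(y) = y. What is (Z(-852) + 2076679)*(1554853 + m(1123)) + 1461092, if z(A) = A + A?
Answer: 3731136503259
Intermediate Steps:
z(A) = 2*A
m(o) = 216*o (m(o) = ((2*o)*9)*12 = (18*o)*12 = 216*o)
(Z(-852) + 2076679)*(1554853 + m(1123)) + 1461092 = (-852 + 2076679)*(1554853 + 216*1123) + 1461092 = 2075827*(1554853 + 242568) + 1461092 = 2075827*1797421 + 1461092 = 3731135042167 + 1461092 = 3731136503259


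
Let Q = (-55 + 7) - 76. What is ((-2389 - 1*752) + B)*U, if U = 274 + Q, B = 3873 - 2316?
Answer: -237600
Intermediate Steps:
Q = -124 (Q = -48 - 76 = -124)
B = 1557
U = 150 (U = 274 - 124 = 150)
((-2389 - 1*752) + B)*U = ((-2389 - 1*752) + 1557)*150 = ((-2389 - 752) + 1557)*150 = (-3141 + 1557)*150 = -1584*150 = -237600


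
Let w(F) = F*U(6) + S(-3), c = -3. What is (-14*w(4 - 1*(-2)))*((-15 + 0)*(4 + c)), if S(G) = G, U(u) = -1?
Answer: -1890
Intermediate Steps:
w(F) = -3 - F (w(F) = F*(-1) - 3 = -F - 3 = -3 - F)
(-14*w(4 - 1*(-2)))*((-15 + 0)*(4 + c)) = (-14*(-3 - (4 - 1*(-2))))*((-15 + 0)*(4 - 3)) = (-14*(-3 - (4 + 2)))*(-15*1) = -14*(-3 - 1*6)*(-15) = -14*(-3 - 6)*(-15) = -14*(-9)*(-15) = 126*(-15) = -1890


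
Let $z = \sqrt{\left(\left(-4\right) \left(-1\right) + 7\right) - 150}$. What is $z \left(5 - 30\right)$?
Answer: $- 25 i \sqrt{139} \approx - 294.75 i$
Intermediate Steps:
$z = i \sqrt{139}$ ($z = \sqrt{\left(4 + 7\right) - 150} = \sqrt{11 - 150} = \sqrt{-139} = i \sqrt{139} \approx 11.79 i$)
$z \left(5 - 30\right) = i \sqrt{139} \left(5 - 30\right) = i \sqrt{139} \left(-25\right) = - 25 i \sqrt{139}$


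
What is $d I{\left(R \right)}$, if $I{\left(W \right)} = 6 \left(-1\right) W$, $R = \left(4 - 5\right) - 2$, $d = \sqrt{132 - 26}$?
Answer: $18 \sqrt{106} \approx 185.32$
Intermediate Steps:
$d = \sqrt{106} \approx 10.296$
$R = -3$ ($R = -1 - 2 = -3$)
$I{\left(W \right)} = - 6 W$
$d I{\left(R \right)} = \sqrt{106} \left(\left(-6\right) \left(-3\right)\right) = \sqrt{106} \cdot 18 = 18 \sqrt{106}$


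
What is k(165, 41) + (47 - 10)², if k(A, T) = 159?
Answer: 1528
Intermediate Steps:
k(165, 41) + (47 - 10)² = 159 + (47 - 10)² = 159 + 37² = 159 + 1369 = 1528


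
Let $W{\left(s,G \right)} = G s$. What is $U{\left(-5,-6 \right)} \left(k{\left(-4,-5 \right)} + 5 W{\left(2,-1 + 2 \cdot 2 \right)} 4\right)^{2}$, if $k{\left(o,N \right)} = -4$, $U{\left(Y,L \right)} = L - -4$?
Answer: $-26912$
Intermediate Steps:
$U{\left(Y,L \right)} = 4 + L$ ($U{\left(Y,L \right)} = L + 4 = 4 + L$)
$U{\left(-5,-6 \right)} \left(k{\left(-4,-5 \right)} + 5 W{\left(2,-1 + 2 \cdot 2 \right)} 4\right)^{2} = \left(4 - 6\right) \left(-4 + 5 \left(-1 + 2 \cdot 2\right) 2 \cdot 4\right)^{2} = - 2 \left(-4 + 5 \left(-1 + 4\right) 2 \cdot 4\right)^{2} = - 2 \left(-4 + 5 \cdot 3 \cdot 2 \cdot 4\right)^{2} = - 2 \left(-4 + 5 \cdot 6 \cdot 4\right)^{2} = - 2 \left(-4 + 30 \cdot 4\right)^{2} = - 2 \left(-4 + 120\right)^{2} = - 2 \cdot 116^{2} = \left(-2\right) 13456 = -26912$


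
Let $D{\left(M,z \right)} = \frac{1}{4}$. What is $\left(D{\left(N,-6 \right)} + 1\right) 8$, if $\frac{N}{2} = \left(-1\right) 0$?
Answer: $10$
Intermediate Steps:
$N = 0$ ($N = 2 \left(\left(-1\right) 0\right) = 2 \cdot 0 = 0$)
$D{\left(M,z \right)} = \frac{1}{4}$
$\left(D{\left(N,-6 \right)} + 1\right) 8 = \left(\frac{1}{4} + 1\right) 8 = \frac{5}{4} \cdot 8 = 10$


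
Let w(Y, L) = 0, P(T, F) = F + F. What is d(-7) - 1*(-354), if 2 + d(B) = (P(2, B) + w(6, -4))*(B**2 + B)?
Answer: -236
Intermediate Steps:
P(T, F) = 2*F
d(B) = -2 + 2*B*(B + B**2) (d(B) = -2 + (2*B + 0)*(B**2 + B) = -2 + (2*B)*(B + B**2) = -2 + 2*B*(B + B**2))
d(-7) - 1*(-354) = (-2 + 2*(-7)**2 + 2*(-7)**3) - 1*(-354) = (-2 + 2*49 + 2*(-343)) + 354 = (-2 + 98 - 686) + 354 = -590 + 354 = -236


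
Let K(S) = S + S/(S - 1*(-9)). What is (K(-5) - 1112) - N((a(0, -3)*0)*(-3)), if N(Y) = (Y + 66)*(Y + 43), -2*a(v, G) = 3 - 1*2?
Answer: -15825/4 ≈ -3956.3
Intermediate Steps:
a(v, G) = -½ (a(v, G) = -(3 - 1*2)/2 = -(3 - 2)/2 = -½*1 = -½)
K(S) = S + S/(9 + S) (K(S) = S + S/(S + 9) = S + S/(9 + S))
N(Y) = (43 + Y)*(66 + Y) (N(Y) = (66 + Y)*(43 + Y) = (43 + Y)*(66 + Y))
(K(-5) - 1112) - N((a(0, -3)*0)*(-3)) = (-5*(10 - 5)/(9 - 5) - 1112) - (2838 + (-½*0*(-3))² + 109*(-½*0*(-3))) = (-5*5/4 - 1112) - (2838 + (0*(-3))² + 109*(0*(-3))) = (-5*¼*5 - 1112) - (2838 + 0² + 109*0) = (-25/4 - 1112) - (2838 + 0 + 0) = -4473/4 - 1*2838 = -4473/4 - 2838 = -15825/4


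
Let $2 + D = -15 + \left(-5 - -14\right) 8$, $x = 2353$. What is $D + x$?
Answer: $2408$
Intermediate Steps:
$D = 55$ ($D = -2 - \left(15 - \left(-5 - -14\right) 8\right) = -2 - \left(15 - \left(-5 + 14\right) 8\right) = -2 + \left(-15 + 9 \cdot 8\right) = -2 + \left(-15 + 72\right) = -2 + 57 = 55$)
$D + x = 55 + 2353 = 2408$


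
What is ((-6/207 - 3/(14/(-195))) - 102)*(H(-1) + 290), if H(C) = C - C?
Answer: -8438275/483 ≈ -17471.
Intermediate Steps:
H(C) = 0
((-6/207 - 3/(14/(-195))) - 102)*(H(-1) + 290) = ((-6/207 - 3/(14/(-195))) - 102)*(0 + 290) = ((-6*1/207 - 3/(14*(-1/195))) - 102)*290 = ((-2/69 - 3/(-14/195)) - 102)*290 = ((-2/69 - 3*(-195/14)) - 102)*290 = ((-2/69 + 585/14) - 102)*290 = (40337/966 - 102)*290 = -58195/966*290 = -8438275/483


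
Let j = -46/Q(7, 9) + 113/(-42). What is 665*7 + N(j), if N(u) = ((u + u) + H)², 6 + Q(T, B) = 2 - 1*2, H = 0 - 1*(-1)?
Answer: 2105755/441 ≈ 4775.0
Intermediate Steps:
H = 1 (H = 0 + 1 = 1)
Q(T, B) = -6 (Q(T, B) = -6 + (2 - 1*2) = -6 + (2 - 2) = -6 + 0 = -6)
j = 209/42 (j = -46/(-6) + 113/(-42) = -46*(-⅙) + 113*(-1/42) = 23/3 - 113/42 = 209/42 ≈ 4.9762)
N(u) = (1 + 2*u)² (N(u) = ((u + u) + 1)² = (2*u + 1)² = (1 + 2*u)²)
665*7 + N(j) = 665*7 + (1 + 2*(209/42))² = 4655 + (1 + 209/21)² = 4655 + (230/21)² = 4655 + 52900/441 = 2105755/441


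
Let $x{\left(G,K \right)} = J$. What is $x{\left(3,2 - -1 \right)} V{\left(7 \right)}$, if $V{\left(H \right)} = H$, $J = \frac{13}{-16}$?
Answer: $- \frac{91}{16} \approx -5.6875$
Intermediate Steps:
$J = - \frac{13}{16}$ ($J = 13 \left(- \frac{1}{16}\right) = - \frac{13}{16} \approx -0.8125$)
$x{\left(G,K \right)} = - \frac{13}{16}$
$x{\left(3,2 - -1 \right)} V{\left(7 \right)} = \left(- \frac{13}{16}\right) 7 = - \frac{91}{16}$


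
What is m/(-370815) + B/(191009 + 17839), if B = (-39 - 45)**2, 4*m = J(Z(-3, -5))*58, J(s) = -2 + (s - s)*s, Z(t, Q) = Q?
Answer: 54635984/1613416065 ≈ 0.033864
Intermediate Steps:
J(s) = -2 (J(s) = -2 + 0*s = -2 + 0 = -2)
m = -29 (m = (-2*58)/4 = (1/4)*(-116) = -29)
B = 7056 (B = (-84)**2 = 7056)
m/(-370815) + B/(191009 + 17839) = -29/(-370815) + 7056/(191009 + 17839) = -29*(-1/370815) + 7056/208848 = 29/370815 + 7056*(1/208848) = 29/370815 + 147/4351 = 54635984/1613416065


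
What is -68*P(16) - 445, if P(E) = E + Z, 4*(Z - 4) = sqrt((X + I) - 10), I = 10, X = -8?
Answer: -1805 - 34*I*sqrt(2) ≈ -1805.0 - 48.083*I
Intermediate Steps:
Z = 4 + I*sqrt(2)/2 (Z = 4 + sqrt((-8 + 10) - 10)/4 = 4 + sqrt(2 - 10)/4 = 4 + sqrt(-8)/4 = 4 + (2*I*sqrt(2))/4 = 4 + I*sqrt(2)/2 ≈ 4.0 + 0.70711*I)
P(E) = 4 + E + I*sqrt(2)/2 (P(E) = E + (4 + I*sqrt(2)/2) = 4 + E + I*sqrt(2)/2)
-68*P(16) - 445 = -68*(4 + 16 + I*sqrt(2)/2) - 445 = -68*(20 + I*sqrt(2)/2) - 445 = (-1360 - 34*I*sqrt(2)) - 445 = -1805 - 34*I*sqrt(2)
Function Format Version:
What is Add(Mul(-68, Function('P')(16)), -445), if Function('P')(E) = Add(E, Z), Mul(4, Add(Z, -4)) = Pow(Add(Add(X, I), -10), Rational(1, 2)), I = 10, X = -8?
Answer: Add(-1805, Mul(-34, I, Pow(2, Rational(1, 2)))) ≈ Add(-1805.0, Mul(-48.083, I))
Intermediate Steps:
Z = Add(4, Mul(Rational(1, 2), I, Pow(2, Rational(1, 2)))) (Z = Add(4, Mul(Rational(1, 4), Pow(Add(Add(-8, 10), -10), Rational(1, 2)))) = Add(4, Mul(Rational(1, 4), Pow(Add(2, -10), Rational(1, 2)))) = Add(4, Mul(Rational(1, 4), Pow(-8, Rational(1, 2)))) = Add(4, Mul(Rational(1, 4), Mul(2, I, Pow(2, Rational(1, 2))))) = Add(4, Mul(Rational(1, 2), I, Pow(2, Rational(1, 2)))) ≈ Add(4.0000, Mul(0.70711, I)))
Function('P')(E) = Add(4, E, Mul(Rational(1, 2), I, Pow(2, Rational(1, 2)))) (Function('P')(E) = Add(E, Add(4, Mul(Rational(1, 2), I, Pow(2, Rational(1, 2))))) = Add(4, E, Mul(Rational(1, 2), I, Pow(2, Rational(1, 2)))))
Add(Mul(-68, Function('P')(16)), -445) = Add(Mul(-68, Add(4, 16, Mul(Rational(1, 2), I, Pow(2, Rational(1, 2))))), -445) = Add(Mul(-68, Add(20, Mul(Rational(1, 2), I, Pow(2, Rational(1, 2))))), -445) = Add(Add(-1360, Mul(-34, I, Pow(2, Rational(1, 2)))), -445) = Add(-1805, Mul(-34, I, Pow(2, Rational(1, 2))))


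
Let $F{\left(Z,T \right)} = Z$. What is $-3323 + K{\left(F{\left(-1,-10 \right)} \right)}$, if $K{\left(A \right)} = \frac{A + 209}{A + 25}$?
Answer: $- \frac{9943}{3} \approx -3314.3$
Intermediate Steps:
$K{\left(A \right)} = \frac{209 + A}{25 + A}$
$-3323 + K{\left(F{\left(-1,-10 \right)} \right)} = -3323 + \frac{209 - 1}{25 - 1} = -3323 + \frac{1}{24} \cdot 208 = -3323 + \frac{26}{3} = - \frac{9943}{3}$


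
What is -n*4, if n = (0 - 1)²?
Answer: -4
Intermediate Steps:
n = 1 (n = (-1)² = 1)
-n*4 = -1*1*4 = -1*4 = -4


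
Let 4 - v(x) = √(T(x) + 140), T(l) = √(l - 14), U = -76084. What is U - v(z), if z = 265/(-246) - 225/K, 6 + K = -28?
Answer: -76088 + √(612119340 + 278103*I*√2091)/2091 ≈ -76076.0 + 0.1229*I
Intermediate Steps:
K = -34 (K = -6 - 28 = -34)
z = 11585/2091 (z = 265/(-246) - 225/(-34) = 265*(-1/246) - 225*(-1/34) = -265/246 + 225/34 = 11585/2091 ≈ 5.5404)
T(l) = √(-14 + l)
v(x) = 4 - √(140 + √(-14 + x)) (v(x) = 4 - √(√(-14 + x) + 140) = 4 - √(140 + √(-14 + x)))
U - v(z) = -76084 - (4 - √(140 + √(-14 + 11585/2091))) = -76084 - (4 - √(140 + √(-17689/2091))) = -76084 - (4 - √(140 + 133*I*√2091/2091)) = -76084 + (-4 + √(140 + 133*I*√2091/2091)) = -76088 + √(140 + 133*I*√2091/2091)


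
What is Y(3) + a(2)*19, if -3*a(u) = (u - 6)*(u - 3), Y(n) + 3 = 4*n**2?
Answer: 23/3 ≈ 7.6667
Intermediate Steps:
Y(n) = -3 + 4*n**2
a(u) = -(-6 + u)*(-3 + u)/3 (a(u) = -(u - 6)*(u - 3)/3 = -(-6 + u)*(-3 + u)/3)
Y(3) + a(2)*19 = (-3 + 4*3**2) + (-6 + 3*2 - 1/3*2**2)*19 = (-3 + 4*9) + (-6 + 6 - 1/3*4)*19 = (-3 + 36) + (-6 + 6 - 4/3)*19 = 33 - 4/3*19 = 33 - 76/3 = 23/3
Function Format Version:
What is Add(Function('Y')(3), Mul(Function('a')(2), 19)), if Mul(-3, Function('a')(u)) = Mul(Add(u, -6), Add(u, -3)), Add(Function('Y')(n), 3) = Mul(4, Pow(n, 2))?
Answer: Rational(23, 3) ≈ 7.6667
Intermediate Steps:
Function('Y')(n) = Add(-3, Mul(4, Pow(n, 2)))
Function('a')(u) = Mul(Rational(-1, 3), Add(-6, u), Add(-3, u)) (Function('a')(u) = Mul(Rational(-1, 3), Mul(Add(u, -6), Add(u, -3))) = Mul(Rational(-1, 3), Mul(Add(-6, u), Add(-3, u))) = Mul(Rational(-1, 3), Add(-6, u), Add(-3, u)))
Add(Function('Y')(3), Mul(Function('a')(2), 19)) = Add(Add(-3, Mul(4, Pow(3, 2))), Mul(Add(-6, Mul(3, 2), Mul(Rational(-1, 3), Pow(2, 2))), 19)) = Add(Add(-3, Mul(4, 9)), Mul(Add(-6, 6, Mul(Rational(-1, 3), 4)), 19)) = Add(Add(-3, 36), Mul(Add(-6, 6, Rational(-4, 3)), 19)) = Add(33, Mul(Rational(-4, 3), 19)) = Add(33, Rational(-76, 3)) = Rational(23, 3)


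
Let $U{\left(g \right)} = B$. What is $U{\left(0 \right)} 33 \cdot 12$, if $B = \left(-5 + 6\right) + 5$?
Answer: $2376$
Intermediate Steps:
$B = 6$ ($B = 1 + 5 = 6$)
$U{\left(g \right)} = 6$
$U{\left(0 \right)} 33 \cdot 12 = 6 \cdot 33 \cdot 12 = 198 \cdot 12 = 2376$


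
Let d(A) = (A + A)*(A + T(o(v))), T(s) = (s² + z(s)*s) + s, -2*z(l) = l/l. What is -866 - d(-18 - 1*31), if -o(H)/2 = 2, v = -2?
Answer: -4296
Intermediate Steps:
o(H) = -4 (o(H) = -2*2 = -4)
z(l) = -½ (z(l) = -l/(2*l) = -½*1 = -½)
T(s) = s² + s/2 (T(s) = (s² - s/2) + s = s² + s/2)
d(A) = 2*A*(14 + A) (d(A) = (A + A)*(A - 4*(½ - 4)) = (2*A)*(A - 4*(-7/2)) = (2*A)*(A + 14) = (2*A)*(14 + A) = 2*A*(14 + A))
-866 - d(-18 - 1*31) = -866 - 2*(-18 - 1*31)*(14 + (-18 - 1*31)) = -866 - 2*(-18 - 31)*(14 + (-18 - 31)) = -866 - 2*(-49)*(14 - 49) = -866 - 2*(-49)*(-35) = -866 - 1*3430 = -866 - 3430 = -4296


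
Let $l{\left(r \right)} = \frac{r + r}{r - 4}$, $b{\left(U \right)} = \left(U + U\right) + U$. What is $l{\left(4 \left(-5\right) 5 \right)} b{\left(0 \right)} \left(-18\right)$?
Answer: $0$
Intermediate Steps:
$b{\left(U \right)} = 3 U$ ($b{\left(U \right)} = 2 U + U = 3 U$)
$l{\left(r \right)} = \frac{2 r}{-4 + r}$
$l{\left(4 \left(-5\right) 5 \right)} b{\left(0 \right)} \left(-18\right) = \frac{2 \cdot 4 \left(-5\right) 5}{-4 + 4 \left(-5\right) 5} \cdot 3 \cdot 0 \left(-18\right) = \frac{2 \left(\left(-20\right) 5\right)}{-4 - 100} \cdot 0 \left(-18\right) = 2 \left(-100\right) \frac{1}{-4 - 100} \cdot 0 \left(-18\right) = 2 \left(-100\right) \frac{1}{-104} \cdot 0 \left(-18\right) = 2 \left(-100\right) \left(- \frac{1}{104}\right) 0 \left(-18\right) = \frac{25}{13} \cdot 0 \left(-18\right) = 0 \left(-18\right) = 0$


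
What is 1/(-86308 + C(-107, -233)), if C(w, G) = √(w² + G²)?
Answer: -43154/3724502563 - √65738/7449005126 ≈ -1.1621e-5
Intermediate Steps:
C(w, G) = √(G² + w²)
1/(-86308 + C(-107, -233)) = 1/(-86308 + √((-233)² + (-107)²)) = 1/(-86308 + √(54289 + 11449)) = 1/(-86308 + √65738)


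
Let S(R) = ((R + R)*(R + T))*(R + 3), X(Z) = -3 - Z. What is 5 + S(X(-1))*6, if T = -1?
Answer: 77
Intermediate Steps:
S(R) = 2*R*(-1 + R)*(3 + R) (S(R) = ((R + R)*(R - 1))*(R + 3) = ((2*R)*(-1 + R))*(3 + R) = (2*R*(-1 + R))*(3 + R) = 2*R*(-1 + R)*(3 + R))
5 + S(X(-1))*6 = 5 + (2*(-3 - 1*(-1))*(-3 + (-3 - 1*(-1))**2 + 2*(-3 - 1*(-1))))*6 = 5 + (2*(-3 + 1)*(-3 + (-3 + 1)**2 + 2*(-3 + 1)))*6 = 5 + (2*(-2)*(-3 + (-2)**2 + 2*(-2)))*6 = 5 + (2*(-2)*(-3 + 4 - 4))*6 = 5 + (2*(-2)*(-3))*6 = 5 + 12*6 = 5 + 72 = 77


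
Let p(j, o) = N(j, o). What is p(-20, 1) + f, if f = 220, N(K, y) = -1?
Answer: 219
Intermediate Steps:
p(j, o) = -1
p(-20, 1) + f = -1 + 220 = 219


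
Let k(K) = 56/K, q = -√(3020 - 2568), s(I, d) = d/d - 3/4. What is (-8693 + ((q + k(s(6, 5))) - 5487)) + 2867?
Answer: -11089 - 2*√113 ≈ -11110.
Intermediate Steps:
s(I, d) = ¼ (s(I, d) = 1 - 3*¼ = 1 - ¾ = ¼)
q = -2*√113 (q = -√452 = -2*√113 ≈ -21.260)
(-8693 + ((q + k(s(6, 5))) - 5487)) + 2867 = (-8693 + ((-2*√113 + 56/(¼)) - 5487)) + 2867 = (-8693 + ((-2*√113 + 56*4) - 5487)) + 2867 = (-8693 + ((-2*√113 + 224) - 5487)) + 2867 = (-8693 + ((224 - 2*√113) - 5487)) + 2867 = (-8693 + (-5263 - 2*√113)) + 2867 = (-13956 - 2*√113) + 2867 = -11089 - 2*√113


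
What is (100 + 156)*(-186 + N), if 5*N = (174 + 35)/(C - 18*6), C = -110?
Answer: -25977472/545 ≈ -47665.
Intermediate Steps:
N = -209/1090 (N = ((174 + 35)/(-110 - 18*6))/5 = (209/(-110 - 108))/5 = (209/(-218))/5 = (209*(-1/218))/5 = (⅕)*(-209/218) = -209/1090 ≈ -0.19174)
(100 + 156)*(-186 + N) = (100 + 156)*(-186 - 209/1090) = 256*(-202949/1090) = -25977472/545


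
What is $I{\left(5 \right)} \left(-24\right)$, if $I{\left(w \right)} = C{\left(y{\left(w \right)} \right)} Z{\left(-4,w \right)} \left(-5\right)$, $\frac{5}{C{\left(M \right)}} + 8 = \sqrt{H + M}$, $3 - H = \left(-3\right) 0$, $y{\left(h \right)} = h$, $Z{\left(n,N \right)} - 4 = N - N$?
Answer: $- \frac{2400}{7} - \frac{600 \sqrt{2}}{7} \approx -464.08$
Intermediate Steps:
$Z{\left(n,N \right)} = 4$ ($Z{\left(n,N \right)} = 4 + \left(N - N\right) = 4 + 0 = 4$)
$H = 3$ ($H = 3 - \left(-3\right) 0 = 3 - 0 = 3 + 0 = 3$)
$C{\left(M \right)} = \frac{5}{-8 + \sqrt{3 + M}}$
$I{\left(w \right)} = - \frac{100}{-8 + \sqrt{3 + w}}$ ($I{\left(w \right)} = \frac{5}{-8 + \sqrt{3 + w}} 4 \left(-5\right) = \frac{20}{-8 + \sqrt{3 + w}} \left(-5\right) = - \frac{100}{-8 + \sqrt{3 + w}}$)
$I{\left(5 \right)} \left(-24\right) = - \frac{100}{-8 + \sqrt{3 + 5}} \left(-24\right) = - \frac{100}{-8 + \sqrt{8}} \left(-24\right) = - \frac{100}{-8 + 2 \sqrt{2}} \left(-24\right) = \frac{2400}{-8 + 2 \sqrt{2}}$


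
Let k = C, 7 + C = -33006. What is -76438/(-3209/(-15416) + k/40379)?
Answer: 47581329870832/379352197 ≈ 1.2543e+5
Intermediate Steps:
C = -33013 (C = -7 - 33006 = -33013)
k = -33013
-76438/(-3209/(-15416) + k/40379) = -76438/(-3209/(-15416) - 33013/40379) = -76438/(-3209*(-1/15416) - 33013*1/40379) = -76438/(3209/15416 - 33013/40379) = -76438/(-379352197/622482664) = -76438*(-622482664/379352197) = 47581329870832/379352197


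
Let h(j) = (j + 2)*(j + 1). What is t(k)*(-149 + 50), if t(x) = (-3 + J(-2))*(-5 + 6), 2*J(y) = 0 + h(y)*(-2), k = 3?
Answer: 297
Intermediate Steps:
h(j) = (1 + j)*(2 + j) (h(j) = (2 + j)*(1 + j) = (1 + j)*(2 + j))
J(y) = -2 - y**2 - 3*y (J(y) = (0 + (2 + y**2 + 3*y)*(-2))/2 = (0 + (-4 - 6*y - 2*y**2))/2 = (-4 - 6*y - 2*y**2)/2 = -2 - y**2 - 3*y)
t(x) = -3 (t(x) = (-3 + (-2 - 1*(-2)**2 - 3*(-2)))*(-5 + 6) = (-3 + (-2 - 1*4 + 6))*1 = (-3 + (-2 - 4 + 6))*1 = (-3 + 0)*1 = -3*1 = -3)
t(k)*(-149 + 50) = -3*(-149 + 50) = -3*(-99) = 297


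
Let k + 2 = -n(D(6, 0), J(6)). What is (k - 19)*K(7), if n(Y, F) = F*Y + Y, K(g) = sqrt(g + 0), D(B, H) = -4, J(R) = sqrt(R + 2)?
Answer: sqrt(7)*(-17 + 8*sqrt(2)) ≈ -15.045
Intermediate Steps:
J(R) = sqrt(2 + R)
K(g) = sqrt(g)
n(Y, F) = Y + F*Y
k = 2 + 8*sqrt(2) (k = -2 - (-4)*(1 + sqrt(2 + 6)) = -2 - (-4)*(1 + sqrt(8)) = -2 - (-4)*(1 + 2*sqrt(2)) = -2 - (-4 - 8*sqrt(2)) = -2 + (4 + 8*sqrt(2)) = 2 + 8*sqrt(2) ≈ 13.314)
(k - 19)*K(7) = ((2 + 8*sqrt(2)) - 19)*sqrt(7) = (-17 + 8*sqrt(2))*sqrt(7) = sqrt(7)*(-17 + 8*sqrt(2))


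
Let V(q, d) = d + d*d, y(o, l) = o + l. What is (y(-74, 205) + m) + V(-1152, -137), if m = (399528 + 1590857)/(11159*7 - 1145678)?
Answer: 4005746342/213513 ≈ 18761.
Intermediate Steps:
y(o, l) = l + o
V(q, d) = d + d²
m = -398077/213513 (m = 1990385/(78113 - 1145678) = 1990385/(-1067565) = 1990385*(-1/1067565) = -398077/213513 ≈ -1.8644)
(y(-74, 205) + m) + V(-1152, -137) = ((205 - 74) - 398077/213513) - 137*(1 - 137) = (131 - 398077/213513) - 137*(-136) = 27572126/213513 + 18632 = 4005746342/213513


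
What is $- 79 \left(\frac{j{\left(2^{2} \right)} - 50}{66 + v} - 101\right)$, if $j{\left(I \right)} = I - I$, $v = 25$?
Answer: $\frac{730039}{91} \approx 8022.4$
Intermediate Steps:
$j{\left(I \right)} = 0$
$- 79 \left(\frac{j{\left(2^{2} \right)} - 50}{66 + v} - 101\right) = - 79 \left(\frac{0 - 50}{66 + 25} - 101\right) = - 79 \left(- \frac{50}{91} - 101\right) = \left(-79\right) \left(- \frac{9241}{91}\right) = \frac{730039}{91}$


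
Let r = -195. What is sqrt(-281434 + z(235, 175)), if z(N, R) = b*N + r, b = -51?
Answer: I*sqrt(293614) ≈ 541.86*I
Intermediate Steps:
z(N, R) = -195 - 51*N (z(N, R) = -51*N - 195 = -195 - 51*N)
sqrt(-281434 + z(235, 175)) = sqrt(-281434 + (-195 - 51*235)) = sqrt(-281434 + (-195 - 11985)) = sqrt(-281434 - 12180) = sqrt(-293614) = I*sqrt(293614)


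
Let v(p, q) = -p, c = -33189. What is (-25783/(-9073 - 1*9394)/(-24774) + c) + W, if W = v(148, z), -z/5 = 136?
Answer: -258503832731/7754262 ≈ -33337.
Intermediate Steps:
z = -680 (z = -5*136 = -680)
W = -148 (W = -1*148 = -148)
(-25783/(-9073 - 1*9394)/(-24774) + c) + W = (-25783/(-9073 - 1*9394)/(-24774) - 33189) - 148 = (-25783/(-9073 - 9394)*(-1/24774) - 33189) - 148 = (-25783/(-18467)*(-1/24774) - 33189) - 148 = (-25783*(-1/18467)*(-1/24774) - 33189) - 148 = ((437/313)*(-1/24774) - 33189) - 148 = (-437/7754262 - 33189) - 148 = -257356201955/7754262 - 148 = -258503832731/7754262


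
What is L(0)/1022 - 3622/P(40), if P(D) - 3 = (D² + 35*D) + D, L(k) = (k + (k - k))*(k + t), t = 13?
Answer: -3622/3043 ≈ -1.1903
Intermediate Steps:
L(k) = k*(13 + k) (L(k) = (k + (k - k))*(k + 13) = (k + 0)*(13 + k) = k*(13 + k))
P(D) = 3 + D² + 36*D (P(D) = 3 + ((D² + 35*D) + D) = 3 + (D² + 36*D) = 3 + D² + 36*D)
L(0)/1022 - 3622/P(40) = (0*(13 + 0))/1022 - 3622/(3 + 40² + 36*40) = (0*13)*(1/1022) - 3622/(3 + 1600 + 1440) = 0*(1/1022) - 3622/3043 = 0 - 3622*1/3043 = 0 - 3622/3043 = -3622/3043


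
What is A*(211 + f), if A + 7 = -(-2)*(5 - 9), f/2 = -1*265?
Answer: 4785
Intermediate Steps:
f = -530 (f = 2*(-1*265) = 2*(-265) = -530)
A = -15 (A = -7 - (-2)*(5 - 9) = -7 - (-2)*(-4) = -7 - 1*8 = -7 - 8 = -15)
A*(211 + f) = -15*(211 - 530) = -15*(-319) = 4785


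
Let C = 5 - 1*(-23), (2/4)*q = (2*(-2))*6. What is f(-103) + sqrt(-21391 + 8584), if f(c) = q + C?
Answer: -20 + 3*I*sqrt(1423) ≈ -20.0 + 113.17*I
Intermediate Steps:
q = -48 (q = 2*((2*(-2))*6) = 2*(-4*6) = 2*(-24) = -48)
C = 28 (C = 5 + 23 = 28)
f(c) = -20 (f(c) = -48 + 28 = -20)
f(-103) + sqrt(-21391 + 8584) = -20 + sqrt(-21391 + 8584) = -20 + sqrt(-12807) = -20 + 3*I*sqrt(1423)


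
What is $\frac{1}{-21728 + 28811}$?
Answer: $\frac{1}{7083} \approx 0.00014118$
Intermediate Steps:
$\frac{1}{-21728 + 28811} = \frac{1}{7083}$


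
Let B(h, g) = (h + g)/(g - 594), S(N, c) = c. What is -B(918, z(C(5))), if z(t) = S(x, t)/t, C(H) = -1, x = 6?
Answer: 919/593 ≈ 1.5497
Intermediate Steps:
z(t) = 1 (z(t) = t/t = 1)
B(h, g) = (g + h)/(-594 + g)
-B(918, z(C(5))) = -(1 + 918)/(-594 + 1) = -919/(-593) = -(-1)*919/593 = -1*(-919/593) = 919/593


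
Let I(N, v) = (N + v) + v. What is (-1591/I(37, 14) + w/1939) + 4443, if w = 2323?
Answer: 557039551/126035 ≈ 4419.7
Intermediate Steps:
I(N, v) = N + 2*v
(-1591/I(37, 14) + w/1939) + 4443 = (-1591/(37 + 2*14) + 2323/1939) + 4443 = (-1591/(37 + 28) + 2323*(1/1939)) + 4443 = (-1591/65 + 2323/1939) + 4443 = -2933954/126035 + 4443 = 557039551/126035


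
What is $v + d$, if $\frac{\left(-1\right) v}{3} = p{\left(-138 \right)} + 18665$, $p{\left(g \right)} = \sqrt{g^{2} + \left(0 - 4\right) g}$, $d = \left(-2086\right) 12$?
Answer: $-81027 - 6 \sqrt{4899} \approx -81447.0$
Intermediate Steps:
$d = -25032$
$p{\left(g \right)} = \sqrt{g^{2} - 4 g}$
$v = -55995 - 6 \sqrt{4899}$ ($v = - 3 \left(\sqrt{- 138 \left(-4 - 138\right)} + 18665\right) = - 3 \left(\sqrt{\left(-138\right) \left(-142\right)} + 18665\right) = - 3 \left(\sqrt{19596} + 18665\right) = - 3 \left(2 \sqrt{4899} + 18665\right) = - 3 \left(18665 + 2 \sqrt{4899}\right) = -55995 - 6 \sqrt{4899} \approx -56415.0$)
$v + d = \left(-55995 - 6 \sqrt{4899}\right) - 25032 = -81027 - 6 \sqrt{4899}$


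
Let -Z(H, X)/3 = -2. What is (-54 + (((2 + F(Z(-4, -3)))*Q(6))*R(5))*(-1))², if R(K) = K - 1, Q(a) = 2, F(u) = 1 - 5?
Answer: 1444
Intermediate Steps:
Z(H, X) = 6 (Z(H, X) = -3*(-2) = 6)
F(u) = -4
R(K) = -1 + K
(-54 + (((2 + F(Z(-4, -3)))*Q(6))*R(5))*(-1))² = (-54 + (((2 - 4)*2)*(-1 + 5))*(-1))² = (-54 + (-2*2*4)*(-1))² = (-54 - 4*4*(-1))² = (-54 - 16*(-1))² = (-54 + 16)² = (-38)² = 1444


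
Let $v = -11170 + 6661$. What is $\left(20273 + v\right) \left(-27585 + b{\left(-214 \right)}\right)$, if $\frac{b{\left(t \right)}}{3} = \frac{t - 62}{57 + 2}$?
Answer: $- \frac{25669199052}{59} \approx -4.3507 \cdot 10^{8}$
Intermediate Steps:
$b{\left(t \right)} = - \frac{186}{59} + \frac{3 t}{59}$ ($b{\left(t \right)} = 3 \frac{t - 62}{57 + 2} = 3 \frac{-62 + t}{59} = 3 \left(-62 + t\right) \frac{1}{59} = 3 \left(- \frac{62}{59} + \frac{t}{59}\right) = - \frac{186}{59} + \frac{3 t}{59}$)
$v = -4509$
$\left(20273 + v\right) \left(-27585 + b{\left(-214 \right)}\right) = \left(20273 - 4509\right) \left(-27585 + \left(- \frac{186}{59} + \frac{3}{59} \left(-214\right)\right)\right) = 15764 \left(-27585 - \frac{828}{59}\right) = 15764 \left(- \frac{1628343}{59}\right) = - \frac{25669199052}{59}$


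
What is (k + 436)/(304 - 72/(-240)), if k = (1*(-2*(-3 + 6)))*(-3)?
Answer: 4540/3043 ≈ 1.4919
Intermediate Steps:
k = 18 (k = (1*(-2*3))*(-3) = (1*(-6))*(-3) = -6*(-3) = 18)
(k + 436)/(304 - 72/(-240)) = (18 + 436)/(304 - 72/(-240)) = 454/(304 - 72*(-1/240)) = 454/(304 + 3/10) = 454/(3043/10) = 454*(10/3043) = 4540/3043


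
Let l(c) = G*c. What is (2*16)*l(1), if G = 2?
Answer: 64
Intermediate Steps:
l(c) = 2*c
(2*16)*l(1) = (2*16)*(2*1) = 32*2 = 64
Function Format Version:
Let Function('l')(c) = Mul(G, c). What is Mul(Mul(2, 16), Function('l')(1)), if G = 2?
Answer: 64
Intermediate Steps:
Function('l')(c) = Mul(2, c)
Mul(Mul(2, 16), Function('l')(1)) = Mul(Mul(2, 16), Mul(2, 1)) = Mul(32, 2) = 64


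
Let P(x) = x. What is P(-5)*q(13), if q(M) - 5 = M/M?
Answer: -30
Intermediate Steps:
q(M) = 6 (q(M) = 5 + M/M = 5 + 1 = 6)
P(-5)*q(13) = -5*6 = -30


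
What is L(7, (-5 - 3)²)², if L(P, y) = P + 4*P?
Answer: 1225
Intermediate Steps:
L(P, y) = 5*P
L(7, (-5 - 3)²)² = (5*7)² = 35² = 1225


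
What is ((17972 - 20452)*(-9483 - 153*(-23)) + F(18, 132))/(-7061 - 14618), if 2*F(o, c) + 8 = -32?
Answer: -14790700/21679 ≈ -682.26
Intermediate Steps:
F(o, c) = -20 (F(o, c) = -4 + (½)*(-32) = -4 - 16 = -20)
((17972 - 20452)*(-9483 - 153*(-23)) + F(18, 132))/(-7061 - 14618) = ((17972 - 20452)*(-9483 - 153*(-23)) - 20)/(-7061 - 14618) = (-2480*(-9483 + 3519) - 20)/(-21679) = (-2480*(-5964) - 20)*(-1/21679) = (14790720 - 20)*(-1/21679) = 14790700*(-1/21679) = -14790700/21679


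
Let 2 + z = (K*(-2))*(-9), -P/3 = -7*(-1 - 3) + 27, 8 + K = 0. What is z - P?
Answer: 19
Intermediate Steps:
K = -8 (K = -8 + 0 = -8)
P = -165 (P = -3*(-7*(-1 - 3) + 27) = -3*(-7*(-4) + 27) = -3*(28 + 27) = -3*55 = -165)
z = -146 (z = -2 - 8*(-2)*(-9) = -2 + 16*(-9) = -2 - 144 = -146)
z - P = -146 - 1*(-165) = -146 + 165 = 19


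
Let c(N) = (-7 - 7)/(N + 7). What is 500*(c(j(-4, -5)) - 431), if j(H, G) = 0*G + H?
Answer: -653500/3 ≈ -2.1783e+5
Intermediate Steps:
j(H, G) = H (j(H, G) = 0 + H = H)
c(N) = -14/(7 + N)
500*(c(j(-4, -5)) - 431) = 500*(-14/(7 - 4) - 431) = 500*(-14/3 - 431) = 500*(-1307/3) = -653500/3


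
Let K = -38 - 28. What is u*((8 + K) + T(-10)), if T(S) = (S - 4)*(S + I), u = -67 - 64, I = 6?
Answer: 262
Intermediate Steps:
K = -66
u = -131
T(S) = (-4 + S)*(6 + S) (T(S) = (S - 4)*(S + 6) = (-4 + S)*(6 + S))
u*((8 + K) + T(-10)) = -131*((8 - 66) + (-24 + (-10)**2 + 2*(-10))) = -131*(-58 + (-24 + 100 - 20)) = -131*(-58 + 56) = -131*(-2) = 262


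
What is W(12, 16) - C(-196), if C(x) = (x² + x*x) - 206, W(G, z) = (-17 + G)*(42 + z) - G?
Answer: -76928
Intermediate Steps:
W(G, z) = -G + (-17 + G)*(42 + z)
C(x) = -206 + 2*x² (C(x) = (x² + x²) - 206 = 2*x² - 206 = -206 + 2*x²)
W(12, 16) - C(-196) = (-714 - 17*16 + 41*12 + 12*16) - (-206 + 2*(-196)²) = (-714 - 272 + 492 + 192) - (-206 + 2*38416) = -302 - (-206 + 76832) = -302 - 1*76626 = -302 - 76626 = -76928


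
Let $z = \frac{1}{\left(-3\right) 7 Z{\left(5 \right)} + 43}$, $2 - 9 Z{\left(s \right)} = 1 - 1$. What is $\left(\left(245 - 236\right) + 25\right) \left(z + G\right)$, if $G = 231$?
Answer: $\frac{903312}{115} \approx 7854.9$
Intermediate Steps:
$Z{\left(s \right)} = \frac{2}{9}$ ($Z{\left(s \right)} = \frac{2}{9} - \frac{1 - 1}{9} = \frac{2}{9} - 0 = \frac{2}{9} + 0 = \frac{2}{9}$)
$z = \frac{3}{115}$ ($z = \frac{1}{\left(-3\right) 7 \cdot \frac{2}{9} + 43} = \frac{1}{\left(-21\right) \frac{2}{9} + 43} = \frac{1}{- \frac{14}{3} + 43} = \frac{1}{\frac{115}{3}} = \frac{3}{115} \approx 0.026087$)
$\left(\left(245 - 236\right) + 25\right) \left(z + G\right) = \left(\left(245 - 236\right) + 25\right) \left(\frac{3}{115} + 231\right) = \left(\left(245 - 236\right) + 25\right) \frac{26568}{115} = \left(9 + 25\right) \frac{26568}{115} = 34 \cdot \frac{26568}{115} = \frac{903312}{115}$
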